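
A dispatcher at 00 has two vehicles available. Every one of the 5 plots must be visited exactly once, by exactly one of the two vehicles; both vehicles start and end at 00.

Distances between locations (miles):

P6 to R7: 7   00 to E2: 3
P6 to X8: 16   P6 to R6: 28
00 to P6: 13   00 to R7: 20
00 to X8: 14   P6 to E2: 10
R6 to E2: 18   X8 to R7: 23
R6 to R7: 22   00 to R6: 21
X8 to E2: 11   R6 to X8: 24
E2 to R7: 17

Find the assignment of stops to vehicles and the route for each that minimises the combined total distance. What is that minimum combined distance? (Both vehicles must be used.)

There are 2^4 − 1 = 15 ways to divide the 5 stops into two non-empty groups. For each, the best each vehicle can do is its own shortest tour through its group:
  {P6} + {R6, X8, E2, R7}: 26 + 80 = 106
  {R6} + {P6, X8, E2, R7}: 42 + 57 = 99
  {P6, R6} + {X8, E2, R7}: 62 + 57 = 119
  {X8} + {P6, R6, E2, R7}: 28 + 63 = 91
  {P6, X8} + {R6, E2, R7}: 43 + 63 = 106
  {R6, X8} + {P6, E2, R7}: 59 + 40 = 99
  … (15 splits in total)
  {E2} + {P6, R6, X8, R7}: 6 + 80 = 86  ← best
Best: vehicle 1 00 → E2 → 00 = 6; vehicle 2 00 → P6 → R7 → R6 → X8 → 00 = 80; combined 86.

86 miles — the smallest possible combined total.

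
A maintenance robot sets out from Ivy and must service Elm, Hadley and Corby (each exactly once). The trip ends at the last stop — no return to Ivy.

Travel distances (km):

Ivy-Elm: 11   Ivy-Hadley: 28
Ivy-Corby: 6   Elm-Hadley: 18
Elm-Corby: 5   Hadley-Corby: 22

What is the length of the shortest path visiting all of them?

There are 3! = 6 possible orderings.
Ivy→Elm→Hadley→Corby: 11+18+22 = 51
Ivy→Elm→Corby→Hadley: 11+5+22 = 38
Ivy→Hadley→Elm→Corby: 28+18+5 = 51
Ivy→Hadley→Corby→Elm: 28+22+5 = 55
Ivy→Corby→Elm→Hadley: 6+5+18 = 29
Ivy→Corby→Hadley→Elm: 6+22+18 = 46
The minimum is 29.
One shortest path: Ivy → Corby → Elm → Hadley.

Minimum one-way distance = 29 km.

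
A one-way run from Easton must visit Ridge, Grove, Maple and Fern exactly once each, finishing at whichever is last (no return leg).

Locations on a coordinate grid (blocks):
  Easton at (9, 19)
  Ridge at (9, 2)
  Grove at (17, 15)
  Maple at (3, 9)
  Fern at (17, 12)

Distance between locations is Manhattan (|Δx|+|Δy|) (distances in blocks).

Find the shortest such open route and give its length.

There are 4! = 24 possible orderings.
Easton→Ridge→Grove→Maple→Fern: 17+21+20+17 = 75
Easton→Ridge→Grove→Fern→Maple: 17+21+3+17 = 58
Easton→Ridge→Maple→Grove→Fern: 17+13+20+3 = 53
Easton→Ridge→Maple→Fern→Grove: 17+13+17+3 = 50
Easton→Ridge→Fern→Grove→Maple: 17+18+3+20 = 58
Easton→Ridge→Fern→Maple→Grove: 17+18+17+20 = 72
Easton→Grove→Ridge→Maple→Fern: 12+21+13+17 = 63
Easton→Grove→Ridge→Fern→Maple: 12+21+18+17 = 68
Easton→Grove→Maple→Ridge→Fern: 12+20+13+18 = 63
Easton→Grove→Maple→Fern→Ridge: 12+20+17+18 = 67
Easton→Grove→Fern→Ridge→Maple: 12+3+18+13 = 46
Easton→Grove→Fern→Maple→Ridge: 12+3+17+13 = 45
Easton→Maple→Ridge→Grove→Fern: 16+13+21+3 = 53
Easton→Maple→Ridge→Fern→Grove: 16+13+18+3 = 50
… (10 more)
The minimum is 45.
One shortest path: Easton → Grove → Fern → Maple → Ridge.

Minimum one-way distance = 45 blocks.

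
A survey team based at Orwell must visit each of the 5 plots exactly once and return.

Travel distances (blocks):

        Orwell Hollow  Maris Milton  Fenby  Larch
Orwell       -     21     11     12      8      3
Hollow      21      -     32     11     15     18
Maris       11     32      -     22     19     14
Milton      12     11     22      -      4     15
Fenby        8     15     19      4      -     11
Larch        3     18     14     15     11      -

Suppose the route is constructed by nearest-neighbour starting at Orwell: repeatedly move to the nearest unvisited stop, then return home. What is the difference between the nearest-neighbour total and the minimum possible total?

Orwell: Larch=3, Fenby=8, Maris=11, Milton=12, Hollow=21 ⇒ Larch
Larch: Fenby=11, Maris=14, Milton=15, Hollow=18 ⇒ Fenby
Fenby: Milton=4, Hollow=15, Maris=19 ⇒ Milton
Milton: Hollow=11, Maris=22 ⇒ Hollow
Hollow: Maris=32 ⇒ Maris
NN route Orwell → Larch → Fenby → Milton → Hollow → Maris → Orwell costs 72.
Optimal: Orwell → Maris → Fenby → Milton → Hollow → Larch → Orwell costs 66 (by enumerating all 60 distinct tours).
Excess = 72 − 66 = 6.

The nearest-neighbour route is 6 blocks longer than optimal.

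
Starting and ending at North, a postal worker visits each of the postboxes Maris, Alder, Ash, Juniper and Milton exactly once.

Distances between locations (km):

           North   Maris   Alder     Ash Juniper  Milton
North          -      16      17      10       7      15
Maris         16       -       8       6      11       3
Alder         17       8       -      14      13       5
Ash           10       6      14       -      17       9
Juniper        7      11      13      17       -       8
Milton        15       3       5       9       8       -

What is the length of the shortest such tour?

There are 60 distinct closed tours to check (reversals are equivalent).
North → Maris → Alder → Ash → Juniper → Milton → North: 16+8+14+17+8+15 = 78
North → Maris → Alder → Ash → Milton → Juniper → North: 16+8+14+9+8+7 = 62
North → Maris → Alder → Juniper → Ash → Milton → North: 16+8+13+17+9+15 = 78
North → Maris → Alder → Juniper → Milton → Ash → North: 16+8+13+8+9+10 = 64
North → Maris → Alder → Milton → Ash → Juniper → North: 16+8+5+9+17+7 = 62
North → Maris → Alder → Milton → Juniper → Ash → North: 16+8+5+8+17+10 = 64
North → Maris → Ash → Alder → Juniper → Milton → North: 16+6+14+13+8+15 = 72
North → Maris → Ash → Alder → Milton → Juniper → North: 16+6+14+5+8+7 = 56
North → Maris → Ash → Juniper → Alder → Milton → North: 16+6+17+13+5+15 = 72
North → Maris → Ash → Juniper → Milton → Alder → North: 16+6+17+8+5+17 = 69
North → Maris → Ash → Milton → Alder → Juniper → North: 16+6+9+5+13+7 = 56
North → Maris → Ash → Milton → Juniper → Alder → North: 16+6+9+8+13+17 = 69
North → Maris → Juniper → Alder → Ash → Milton → North: 16+11+13+14+9+15 = 78
North → Maris → Juniper → Alder → Milton → Ash → North: 16+11+13+5+9+10 = 64
… (46 more)
North → Ash → Maris → Alder → Milton → Juniper → North: 10+6+8+5+8+7 = 44  ← best
The minimum is 44.
One optimal route: North → Ash → Maris → Alder → Milton → Juniper → North (or its reverse).

Minimum total distance: 44 km.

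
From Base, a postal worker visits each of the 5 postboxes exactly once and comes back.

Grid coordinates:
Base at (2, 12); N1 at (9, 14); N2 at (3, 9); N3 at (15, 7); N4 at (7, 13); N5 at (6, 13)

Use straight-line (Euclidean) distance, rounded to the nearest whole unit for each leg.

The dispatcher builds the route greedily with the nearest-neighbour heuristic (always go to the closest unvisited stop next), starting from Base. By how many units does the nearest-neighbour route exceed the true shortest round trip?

Excess over optimum: 3.

From Base: N2=3, N5=4, N4=5, N1=7, N3=14 → choose N2 (3).
From N2: N5=5, N4=6, N1=8, N3=12 → choose N5 (5).
From N5: N4=1, N1=3, N3=11 → choose N4 (1).
From N4: N1=2, N3=10 → choose N1 (2).
From N1: N3=9 → choose N3 (9).
NN route Base → N2 → N5 → N4 → N1 → N3 → Base costs 34.
Optimal: Base → N2 → N3 → N1 → N4 → N5 → Base costs 31 (by enumerating all 60 distinct tours).
Excess = 34 − 31 = 3.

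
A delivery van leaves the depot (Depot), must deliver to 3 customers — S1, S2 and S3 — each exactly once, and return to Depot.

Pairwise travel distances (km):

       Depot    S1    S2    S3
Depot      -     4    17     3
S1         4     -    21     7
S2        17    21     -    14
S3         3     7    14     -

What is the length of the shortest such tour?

There are 3 distinct closed tours to check (reversals are equivalent).
Depot → S1 → S2 → S3 → Depot: 4+21+14+3 = 42
Depot → S1 → S3 → S2 → Depot: 4+7+14+17 = 42
Depot → S2 → S1 → S3 → Depot: 17+21+7+3 = 48
The minimum is 42.
One optimal route: Depot → S1 → S2 → S3 → Depot (or its reverse).

42 km — the shortest possible round trip.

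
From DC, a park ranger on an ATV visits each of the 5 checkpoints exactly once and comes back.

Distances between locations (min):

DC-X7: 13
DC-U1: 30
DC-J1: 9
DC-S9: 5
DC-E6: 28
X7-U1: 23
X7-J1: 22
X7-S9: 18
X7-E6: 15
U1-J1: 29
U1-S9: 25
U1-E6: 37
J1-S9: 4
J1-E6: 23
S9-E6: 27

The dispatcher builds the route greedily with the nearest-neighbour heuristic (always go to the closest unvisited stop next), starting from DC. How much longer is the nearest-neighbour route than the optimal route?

The nearest-neighbour route is 13 min longer than optimal.

DC: S9=5, J1=9, X7=13, E6=28, U1=30 ⇒ S9
S9: J1=4, X7=18, U1=25, E6=27 ⇒ J1
J1: X7=22, E6=23, U1=29 ⇒ X7
X7: E6=15, U1=23 ⇒ E6
E6: U1=37 ⇒ U1
NN route DC → S9 → J1 → X7 → E6 → U1 → DC costs 113.
Optimal: DC → U1 → X7 → E6 → J1 → S9 → DC costs 100 (by enumerating all 60 distinct tours).
Excess = 113 − 100 = 13.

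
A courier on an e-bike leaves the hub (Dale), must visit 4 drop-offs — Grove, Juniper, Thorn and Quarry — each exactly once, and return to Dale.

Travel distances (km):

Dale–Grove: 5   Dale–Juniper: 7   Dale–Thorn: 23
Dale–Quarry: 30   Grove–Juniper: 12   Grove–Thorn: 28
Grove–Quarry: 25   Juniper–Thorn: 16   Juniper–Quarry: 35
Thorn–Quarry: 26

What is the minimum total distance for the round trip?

Dale-Grove-Juniper-Thorn-Quarry-Dale: 5+12+16+26+30 = 89
Dale-Grove-Juniper-Quarry-Thorn-Dale: 5+12+35+26+23 = 101
Dale-Grove-Thorn-Juniper-Quarry-Dale: 5+28+16+35+30 = 114
Dale-Grove-Thorn-Quarry-Juniper-Dale: 5+28+26+35+7 = 101
Dale-Grove-Quarry-Juniper-Thorn-Dale: 5+25+35+16+23 = 104
Dale-Grove-Quarry-Thorn-Juniper-Dale: 5+25+26+16+7 = 79
Dale-Juniper-Grove-Thorn-Quarry-Dale: 7+12+28+26+30 = 103
Dale-Juniper-Grove-Quarry-Thorn-Dale: 7+12+25+26+23 = 93
Dale-Juniper-Thorn-Grove-Quarry-Dale: 7+16+28+25+30 = 106
Dale-Juniper-Quarry-Grove-Thorn-Dale: 7+35+25+28+23 = 118
Dale-Thorn-Grove-Juniper-Quarry-Dale: 23+28+12+35+30 = 128
Dale-Thorn-Juniper-Grove-Quarry-Dale: 23+16+12+25+30 = 106
The minimum is 79.
One optimal route: Dale → Grove → Quarry → Thorn → Juniper → Dale (or its reverse).

79 km — the shortest possible round trip.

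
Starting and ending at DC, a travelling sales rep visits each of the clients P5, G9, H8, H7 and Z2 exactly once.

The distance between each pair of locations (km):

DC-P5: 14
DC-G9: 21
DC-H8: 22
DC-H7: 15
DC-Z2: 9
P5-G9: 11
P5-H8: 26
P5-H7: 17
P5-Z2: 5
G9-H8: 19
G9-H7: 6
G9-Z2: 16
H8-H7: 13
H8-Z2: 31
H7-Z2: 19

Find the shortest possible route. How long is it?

Shortest round trip = 66 km.

There are 60 distinct closed tours to check (reversals are equivalent).
DC → P5 → G9 → H8 → H7 → Z2 → DC: 14+11+19+13+19+9 = 85
DC → P5 → G9 → H8 → Z2 → H7 → DC: 14+11+19+31+19+15 = 109
DC → P5 → G9 → H7 → H8 → Z2 → DC: 14+11+6+13+31+9 = 84
DC → P5 → G9 → H7 → Z2 → H8 → DC: 14+11+6+19+31+22 = 103
DC → P5 → G9 → Z2 → H8 → H7 → DC: 14+11+16+31+13+15 = 100
DC → P5 → G9 → Z2 → H7 → H8 → DC: 14+11+16+19+13+22 = 95
DC → P5 → H8 → G9 → H7 → Z2 → DC: 14+26+19+6+19+9 = 93
DC → P5 → H8 → G9 → Z2 → H7 → DC: 14+26+19+16+19+15 = 109
DC → P5 → H8 → H7 → G9 → Z2 → DC: 14+26+13+6+16+9 = 84
DC → P5 → H8 → H7 → Z2 → G9 → DC: 14+26+13+19+16+21 = 109
DC → P5 → H8 → Z2 → G9 → H7 → DC: 14+26+31+16+6+15 = 108
DC → P5 → H8 → Z2 → H7 → G9 → DC: 14+26+31+19+6+21 = 117
DC → P5 → H7 → G9 → H8 → Z2 → DC: 14+17+6+19+31+9 = 96
DC → P5 → H7 → G9 → Z2 → H8 → DC: 14+17+6+16+31+22 = 106
… (46 more)
DC → H8 → H7 → G9 → P5 → Z2 → DC: 22+13+6+11+5+9 = 66  ← best
The minimum is 66.
One optimal route: DC → H8 → H7 → G9 → P5 → Z2 → DC (or its reverse).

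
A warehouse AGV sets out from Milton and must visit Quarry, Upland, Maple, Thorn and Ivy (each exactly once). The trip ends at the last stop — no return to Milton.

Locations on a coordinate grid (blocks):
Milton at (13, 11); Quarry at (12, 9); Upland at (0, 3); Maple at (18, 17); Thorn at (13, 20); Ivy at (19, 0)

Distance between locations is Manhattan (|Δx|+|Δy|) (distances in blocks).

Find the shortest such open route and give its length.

Shortest open route: 63 blocks.

There are 5! = 120 possible orderings.
Milton→Quarry→Upland→Maple→Thorn→Ivy: 3+18+32+8+26 = 87
Milton→Quarry→Upland→Maple→Ivy→Thorn: 3+18+32+18+26 = 97
Milton→Quarry→Upland→Thorn→Maple→Ivy: 3+18+30+8+18 = 77
Milton→Quarry→Upland→Thorn→Ivy→Maple: 3+18+30+26+18 = 95
Milton→Quarry→Upland→Ivy→Maple→Thorn: 3+18+22+18+8 = 69
Milton→Quarry→Upland→Ivy→Thorn→Maple: 3+18+22+26+8 = 77
Milton→Quarry→Maple→Upland→Thorn→Ivy: 3+14+32+30+26 = 105
Milton→Quarry→Maple→Upland→Ivy→Thorn: 3+14+32+22+26 = 97
Milton→Quarry→Maple→Thorn→Upland→Ivy: 3+14+8+30+22 = 77
Milton→Quarry→Maple→Thorn→Ivy→Upland: 3+14+8+26+22 = 73
Milton→Quarry→Maple→Ivy→Upland→Thorn: 3+14+18+22+30 = 87
Milton→Quarry→Maple→Ivy→Thorn→Upland: 3+14+18+26+30 = 91
Milton→Quarry→Thorn→Upland→Maple→Ivy: 3+12+30+32+18 = 95
Milton→Quarry→Thorn→Upland→Ivy→Maple: 3+12+30+22+18 = 85
… (106 more)
Milton→Quarry→Thorn→Maple→Ivy→Upland: 3+12+8+18+22 = 63  ← best
The minimum is 63.
One shortest path: Milton → Quarry → Thorn → Maple → Ivy → Upland.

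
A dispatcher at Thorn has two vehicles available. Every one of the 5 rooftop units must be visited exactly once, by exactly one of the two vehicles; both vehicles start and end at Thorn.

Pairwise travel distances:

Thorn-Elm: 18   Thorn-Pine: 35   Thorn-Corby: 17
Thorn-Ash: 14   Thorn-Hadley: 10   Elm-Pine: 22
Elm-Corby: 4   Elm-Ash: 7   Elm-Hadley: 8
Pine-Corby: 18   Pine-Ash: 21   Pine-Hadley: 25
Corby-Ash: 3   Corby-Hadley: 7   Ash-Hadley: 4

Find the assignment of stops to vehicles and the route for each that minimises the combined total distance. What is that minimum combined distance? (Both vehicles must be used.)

Check every non-empty split of the stops between the two vehicles; for each half take its own optimal tour:
  {Elm} + {Pine, Corby, Ash, Hadley}: 36 + 70 = 106
  {Pine} + {Elm, Corby, Ash, Hadley}: 70 + 39 = 109
  {Elm, Pine} + {Corby, Ash, Hadley}: 75 + 34 = 109
  {Corby} + {Elm, Pine, Ash, Hadley}: 34 + 75 = 109
  {Elm, Corby} + {Pine, Ash, Hadley}: 39 + 70 = 109
  {Pine, Corby} + {Elm, Ash, Hadley}: 70 + 39 = 109
  … (15 splits in total)
  {Elm, Pine, Corby, Ash} + {Hadley}: 75 + 20 = 95  ← best
Best: vehicle 1 Thorn → Elm → Pine → Corby → Ash → Thorn = 75; vehicle 2 Thorn → Hadley → Thorn = 20; combined 95.

Minimum combined distance: 95.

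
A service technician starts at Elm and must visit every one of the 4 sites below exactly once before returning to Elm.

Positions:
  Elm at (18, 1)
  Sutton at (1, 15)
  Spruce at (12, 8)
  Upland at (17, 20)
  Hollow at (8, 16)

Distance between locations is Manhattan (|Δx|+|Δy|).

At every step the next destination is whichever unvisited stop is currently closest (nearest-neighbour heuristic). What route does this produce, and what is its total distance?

Elm → [Spruce:13 / Upland:20 / Hollow:25 / Sutton:31] → Spruce (13)
Spruce → [Hollow:12 / Upland:17 / Sutton:18] → Hollow (12)
Hollow → [Sutton:8 / Upland:13] → Sutton (8)
Sutton → [Upland:21] → Upland (21)
Return Upland→Elm: 20.
Total = 13 + 12 + 8 + 21 + 20 = 74.

74 along Elm → Spruce → Hollow → Sutton → Upland → Elm.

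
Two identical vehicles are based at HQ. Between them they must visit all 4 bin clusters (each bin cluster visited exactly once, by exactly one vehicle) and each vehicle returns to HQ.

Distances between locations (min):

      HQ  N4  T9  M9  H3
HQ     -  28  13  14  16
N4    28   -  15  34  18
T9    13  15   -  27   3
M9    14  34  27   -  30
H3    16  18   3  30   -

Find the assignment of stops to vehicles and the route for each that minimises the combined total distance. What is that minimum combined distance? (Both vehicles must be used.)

There are 2^3 − 1 = 7 ways to divide the 4 stops into two non-empty groups. For each, the best each vehicle can do is its own shortest tour through its group:
  {N4} + {T9, M9, H3}: 56 + 60 = 116
  {T9} + {N4, M9, H3}: 26 + 82 = 108
  {N4, T9} + {M9, H3}: 56 + 60 = 116
  {M9} + {N4, T9, H3}: 28 + 62 = 90
  {N4, M9} + {T9, H3}: 76 + 32 = 108
  {T9, M9} + {N4, H3}: 54 + 62 = 116
  … (7 splits in total)
Best: vehicle 1 HQ → M9 → HQ = 28; vehicle 2 HQ → N4 → T9 → H3 → HQ = 62; combined 90.

Minimum combined distance: 90 min.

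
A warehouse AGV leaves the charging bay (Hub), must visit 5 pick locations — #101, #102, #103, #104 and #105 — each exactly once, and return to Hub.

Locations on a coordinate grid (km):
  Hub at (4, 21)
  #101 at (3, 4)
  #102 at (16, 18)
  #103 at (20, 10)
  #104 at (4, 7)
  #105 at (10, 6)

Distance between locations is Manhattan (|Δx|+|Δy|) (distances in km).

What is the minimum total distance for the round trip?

There are 60 distinct closed tours to check (reversals are equivalent).
Hub → #101 → #102 → #103 → #104 → #105 → Hub: 18+27+12+19+7+21 = 104
Hub → #101 → #102 → #103 → #105 → #104 → Hub: 18+27+12+14+7+14 = 92
Hub → #101 → #102 → #104 → #103 → #105 → Hub: 18+27+23+19+14+21 = 122
Hub → #101 → #102 → #104 → #105 → #103 → Hub: 18+27+23+7+14+27 = 116
Hub → #101 → #102 → #105 → #103 → #104 → Hub: 18+27+18+14+19+14 = 110
Hub → #101 → #102 → #105 → #104 → #103 → Hub: 18+27+18+7+19+27 = 116
Hub → #101 → #103 → #102 → #104 → #105 → Hub: 18+23+12+23+7+21 = 104
Hub → #101 → #103 → #102 → #105 → #104 → Hub: 18+23+12+18+7+14 = 92
Hub → #101 → #103 → #104 → #102 → #105 → Hub: 18+23+19+23+18+21 = 122
Hub → #101 → #103 → #104 → #105 → #102 → Hub: 18+23+19+7+18+15 = 100
Hub → #101 → #103 → #105 → #102 → #104 → Hub: 18+23+14+18+23+14 = 110
Hub → #101 → #103 → #105 → #104 → #102 → Hub: 18+23+14+7+23+15 = 100
Hub → #101 → #104 → #102 → #103 → #105 → Hub: 18+4+23+12+14+21 = 92
Hub → #101 → #104 → #102 → #105 → #103 → Hub: 18+4+23+18+14+27 = 104
… (46 more)
Hub → #102 → #103 → #105 → #101 → #104 → Hub: 15+12+14+9+4+14 = 68  ← best
The minimum is 68.
One optimal route: Hub → #102 → #103 → #105 → #101 → #104 → Hub (or its reverse).

Minimum total distance: 68 km.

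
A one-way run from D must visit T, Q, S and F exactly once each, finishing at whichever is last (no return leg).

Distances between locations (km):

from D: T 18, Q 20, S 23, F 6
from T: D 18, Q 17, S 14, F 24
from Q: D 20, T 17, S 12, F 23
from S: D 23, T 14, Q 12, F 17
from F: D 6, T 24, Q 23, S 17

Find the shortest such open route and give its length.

52 km — the minimum one-way total.

There are 4! = 24 possible orderings.
D → T → Q → S → F: 18+17+12+17 = 64
D → T → Q → F → S: 18+17+23+17 = 75
D → T → S → Q → F: 18+14+12+23 = 67
D → T → S → F → Q: 18+14+17+23 = 72
D → T → F → Q → S: 18+24+23+12 = 77
D → T → F → S → Q: 18+24+17+12 = 71
D → Q → T → S → F: 20+17+14+17 = 68
D → Q → T → F → S: 20+17+24+17 = 78
D → Q → S → T → F: 20+12+14+24 = 70
D → Q → S → F → T: 20+12+17+24 = 73
D → Q → F → T → S: 20+23+24+14 = 81
D → Q → F → S → T: 20+23+17+14 = 74
D → S → T → Q → F: 23+14+17+23 = 77
D → S → T → F → Q: 23+14+24+23 = 84
… (10 more)
D → F → S → Q → T: 6+17+12+17 = 52  ← best
The minimum is 52.
One shortest path: D → F → S → Q → T.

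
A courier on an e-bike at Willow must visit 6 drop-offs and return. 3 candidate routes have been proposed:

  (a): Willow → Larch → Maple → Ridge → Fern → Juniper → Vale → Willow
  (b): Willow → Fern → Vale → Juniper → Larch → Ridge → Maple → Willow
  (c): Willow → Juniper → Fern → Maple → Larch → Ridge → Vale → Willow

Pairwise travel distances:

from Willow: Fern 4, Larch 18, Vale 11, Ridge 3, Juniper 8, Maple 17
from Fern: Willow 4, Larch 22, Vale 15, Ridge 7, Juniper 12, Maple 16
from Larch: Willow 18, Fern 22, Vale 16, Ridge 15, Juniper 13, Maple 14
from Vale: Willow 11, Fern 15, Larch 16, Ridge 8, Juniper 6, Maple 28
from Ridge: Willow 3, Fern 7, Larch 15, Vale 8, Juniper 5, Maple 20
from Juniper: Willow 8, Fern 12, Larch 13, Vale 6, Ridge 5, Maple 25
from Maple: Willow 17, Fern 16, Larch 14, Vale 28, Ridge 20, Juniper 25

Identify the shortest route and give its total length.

(a): 18 + 14 + 20 + 7 + 12 + 6 + 11 = 88
(b): 4 + 15 + 6 + 13 + 15 + 20 + 17 = 90
(c): 8 + 12 + 16 + 14 + 15 + 8 + 11 = 84

Shortest is (c), total 84.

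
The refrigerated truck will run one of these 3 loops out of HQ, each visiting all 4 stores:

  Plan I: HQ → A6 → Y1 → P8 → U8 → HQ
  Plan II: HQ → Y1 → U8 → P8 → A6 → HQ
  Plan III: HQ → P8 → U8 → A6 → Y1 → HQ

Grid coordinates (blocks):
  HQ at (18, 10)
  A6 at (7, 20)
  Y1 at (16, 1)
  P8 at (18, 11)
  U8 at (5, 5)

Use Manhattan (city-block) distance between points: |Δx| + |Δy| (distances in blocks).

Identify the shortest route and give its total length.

Plan I: 21 + 28 + 12 + 19 + 18 = 98
Plan II: 11 + 15 + 19 + 20 + 21 = 86
Plan III: 1 + 19 + 17 + 28 + 11 = 76

Shortest is Plan III, total 76 blocks.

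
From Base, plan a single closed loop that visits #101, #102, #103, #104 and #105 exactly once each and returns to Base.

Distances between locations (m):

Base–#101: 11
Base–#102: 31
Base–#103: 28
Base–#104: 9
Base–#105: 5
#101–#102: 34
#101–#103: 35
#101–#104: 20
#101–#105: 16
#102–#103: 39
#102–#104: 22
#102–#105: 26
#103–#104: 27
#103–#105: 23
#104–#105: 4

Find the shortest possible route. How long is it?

Shortest round trip = 116 m.

With 5 stops there are 5!/2 = 60 distinct round trips (a route and its reverse cost the same).
Base-#101-#102-#103-#104-#105-Base: 11+34+39+27+4+5 = 120
Base-#101-#102-#103-#105-#104-Base: 11+34+39+23+4+9 = 120
Base-#101-#102-#104-#103-#105-Base: 11+34+22+27+23+5 = 122
Base-#101-#102-#104-#105-#103-Base: 11+34+22+4+23+28 = 122
Base-#101-#102-#105-#103-#104-Base: 11+34+26+23+27+9 = 130
Base-#101-#102-#105-#104-#103-Base: 11+34+26+4+27+28 = 130
Base-#101-#103-#102-#104-#105-Base: 11+35+39+22+4+5 = 116
Base-#101-#103-#102-#105-#104-Base: 11+35+39+26+4+9 = 124
Base-#101-#103-#104-#102-#105-Base: 11+35+27+22+26+5 = 126
Base-#101-#103-#104-#105-#102-Base: 11+35+27+4+26+31 = 134
Base-#101-#103-#105-#102-#104-Base: 11+35+23+26+22+9 = 126
Base-#101-#103-#105-#104-#102-Base: 11+35+23+4+22+31 = 126
Base-#101-#104-#102-#103-#105-Base: 11+20+22+39+23+5 = 120
Base-#101-#104-#102-#105-#103-Base: 11+20+22+26+23+28 = 130
… (46 more)
The minimum is 116.
One optimal route: Base → #101 → #103 → #102 → #104 → #105 → Base (or its reverse).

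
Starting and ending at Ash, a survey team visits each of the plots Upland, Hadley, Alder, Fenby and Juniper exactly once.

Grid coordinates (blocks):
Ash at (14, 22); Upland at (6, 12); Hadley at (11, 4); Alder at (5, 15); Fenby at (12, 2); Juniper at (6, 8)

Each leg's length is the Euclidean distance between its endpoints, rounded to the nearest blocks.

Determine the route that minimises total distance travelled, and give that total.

Shortest round trip = 46 blocks.

With 5 stops there are 5!/2 = 60 distinct round trips (a route and its reverse cost the same).
Ash-Upland-Hadley-Alder-Fenby-Juniper-Ash: 13+9+13+15+8+16 = 74
Ash-Upland-Hadley-Alder-Juniper-Fenby-Ash: 13+9+13+7+8+20 = 70
Ash-Upland-Hadley-Fenby-Alder-Juniper-Ash: 13+9+2+15+7+16 = 62
Ash-Upland-Hadley-Fenby-Juniper-Alder-Ash: 13+9+2+8+7+11 = 50
Ash-Upland-Hadley-Juniper-Alder-Fenby-Ash: 13+9+6+7+15+20 = 70
Ash-Upland-Hadley-Juniper-Fenby-Alder-Ash: 13+9+6+8+15+11 = 62
Ash-Upland-Alder-Hadley-Fenby-Juniper-Ash: 13+3+13+2+8+16 = 55
Ash-Upland-Alder-Hadley-Juniper-Fenby-Ash: 13+3+13+6+8+20 = 63
Ash-Upland-Alder-Fenby-Hadley-Juniper-Ash: 13+3+15+2+6+16 = 55
Ash-Upland-Alder-Fenby-Juniper-Hadley-Ash: 13+3+15+8+6+18 = 63
Ash-Upland-Alder-Juniper-Hadley-Fenby-Ash: 13+3+7+6+2+20 = 51
Ash-Upland-Alder-Juniper-Fenby-Hadley-Ash: 13+3+7+8+2+18 = 51
Ash-Upland-Fenby-Hadley-Alder-Juniper-Ash: 13+12+2+13+7+16 = 63
Ash-Upland-Fenby-Hadley-Juniper-Alder-Ash: 13+12+2+6+7+11 = 51
… (46 more)
Ash-Hadley-Fenby-Juniper-Upland-Alder-Ash: 18+2+8+4+3+11 = 46  ← best
The minimum is 46.
One optimal route: Ash → Hadley → Fenby → Juniper → Upland → Alder → Ash (or its reverse).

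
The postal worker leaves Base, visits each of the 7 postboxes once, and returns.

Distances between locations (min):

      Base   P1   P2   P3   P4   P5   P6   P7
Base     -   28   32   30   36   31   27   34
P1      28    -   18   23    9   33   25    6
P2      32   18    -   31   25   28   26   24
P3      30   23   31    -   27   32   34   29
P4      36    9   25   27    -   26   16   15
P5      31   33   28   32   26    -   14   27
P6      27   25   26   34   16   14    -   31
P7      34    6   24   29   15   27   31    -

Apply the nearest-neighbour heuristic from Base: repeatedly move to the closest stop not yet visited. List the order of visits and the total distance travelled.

From Base: distances to unvisited — P6=27, P1=28, P3=30, P5=31, P2=32, P7=34, P4=36. Nearest is P6 (27).
From P6: distances to unvisited — P5=14, P4=16, P1=25, P2=26, P7=31, P3=34. Nearest is P5 (14).
From P5: distances to unvisited — P4=26, P7=27, P2=28, P3=32, P1=33. Nearest is P4 (26).
From P4: distances to unvisited — P1=9, P7=15, P2=25, P3=27. Nearest is P1 (9).
From P1: distances to unvisited — P7=6, P2=18, P3=23. Nearest is P7 (6).
From P7: distances to unvisited — P2=24, P3=29. Nearest is P2 (24).
From P2: distances to unvisited — P3=31. Nearest is P3 (31).
Return P3→Base: 30.
Total = 27 + 14 + 26 + 9 + 6 + 24 + 31 + 30 = 167.

Total distance 167 min via the nearest-neighbour route Base → P6 → P5 → P4 → P1 → P7 → P2 → P3 → Base.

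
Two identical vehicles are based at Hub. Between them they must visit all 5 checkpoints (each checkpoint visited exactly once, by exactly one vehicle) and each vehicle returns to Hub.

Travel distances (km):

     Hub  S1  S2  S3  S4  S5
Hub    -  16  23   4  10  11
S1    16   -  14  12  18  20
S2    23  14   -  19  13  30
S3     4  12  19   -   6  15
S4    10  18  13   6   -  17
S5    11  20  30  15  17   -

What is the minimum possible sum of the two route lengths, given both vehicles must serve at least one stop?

There are 2^4 − 1 = 15 ways to divide the 5 stops into two non-empty groups. For each, the best each vehicle can do is its own shortest tour through its group:
  {S1} + {S2, S3, S4, S5}: 32 + 64 = 96
  {S2} + {S1, S3, S4, S5}: 46 + 59 = 105
  {S1, S2} + {S3, S4, S5}: 53 + 38 = 91
  {S3} + {S1, S2, S4, S5}: 8 + 68 = 76
  {S1, S3} + {S2, S4, S5}: 32 + 64 = 96
  {S2, S3} + {S1, S4, S5}: 46 + 59 = 105
  … (15 splits in total)
  {S1, S2, S3, S4} + {S5}: 53 + 22 = 75  ← best
Best: vehicle 1 Hub → S1 → S2 → S4 → S3 → Hub = 53; vehicle 2 Hub → S5 → Hub = 22; combined 75.

Minimum combined distance: 75 km.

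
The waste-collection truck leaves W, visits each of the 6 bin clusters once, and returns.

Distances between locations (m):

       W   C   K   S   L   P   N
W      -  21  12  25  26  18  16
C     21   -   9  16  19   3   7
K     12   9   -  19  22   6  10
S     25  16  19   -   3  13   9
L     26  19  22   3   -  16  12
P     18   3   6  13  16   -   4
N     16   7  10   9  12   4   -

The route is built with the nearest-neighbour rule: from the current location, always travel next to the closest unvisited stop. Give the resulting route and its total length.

Nearest-neighbour total = 66 m; route W → K → P → C → N → S → L → W.

At W the remaining stops are K 12, N 16, P 18, C 21, S 25, L 26; go to K.
At K the remaining stops are P 6, C 9, N 10, S 19, L 22; go to P.
At P the remaining stops are C 3, N 4, S 13, L 16; go to C.
At C the remaining stops are N 7, S 16, L 19; go to N.
At N the remaining stops are S 9, L 12; go to S.
At S the remaining stops are L 3; go to L.
Return L→W: 26.
Total = 12 + 6 + 3 + 7 + 9 + 3 + 26 = 66.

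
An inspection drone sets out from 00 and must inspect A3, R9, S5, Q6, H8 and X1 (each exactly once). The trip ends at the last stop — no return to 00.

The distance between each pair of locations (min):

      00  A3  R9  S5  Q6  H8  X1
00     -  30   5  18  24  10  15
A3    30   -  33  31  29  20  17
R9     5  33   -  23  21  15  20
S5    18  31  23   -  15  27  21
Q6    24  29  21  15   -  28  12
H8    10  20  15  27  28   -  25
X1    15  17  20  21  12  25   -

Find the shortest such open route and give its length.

There are 6! = 720 possible orderings.
00→A3→R9→S5→Q6→H8→X1: 30+33+23+15+28+25 = 154
00→A3→R9→S5→Q6→X1→H8: 30+33+23+15+12+25 = 138
00→A3→R9→S5→H8→Q6→X1: 30+33+23+27+28+12 = 153
00→A3→R9→S5→H8→X1→Q6: 30+33+23+27+25+12 = 150
00→A3→R9→S5→X1→Q6→H8: 30+33+23+21+12+28 = 147
00→A3→R9→S5→X1→H8→Q6: 30+33+23+21+25+28 = 160
00→A3→R9→Q6→S5→H8→X1: 30+33+21+15+27+25 = 151
00→A3→R9→Q6→S5→X1→H8: 30+33+21+15+21+25 = 145
… (712 more)
00→R9→H8→A3→X1→Q6→S5: 5+15+20+17+12+15 = 84  ← best
The minimum is 84.
One shortest path: 00 → R9 → H8 → A3 → X1 → Q6 → S5.

Minimum one-way distance = 84 min.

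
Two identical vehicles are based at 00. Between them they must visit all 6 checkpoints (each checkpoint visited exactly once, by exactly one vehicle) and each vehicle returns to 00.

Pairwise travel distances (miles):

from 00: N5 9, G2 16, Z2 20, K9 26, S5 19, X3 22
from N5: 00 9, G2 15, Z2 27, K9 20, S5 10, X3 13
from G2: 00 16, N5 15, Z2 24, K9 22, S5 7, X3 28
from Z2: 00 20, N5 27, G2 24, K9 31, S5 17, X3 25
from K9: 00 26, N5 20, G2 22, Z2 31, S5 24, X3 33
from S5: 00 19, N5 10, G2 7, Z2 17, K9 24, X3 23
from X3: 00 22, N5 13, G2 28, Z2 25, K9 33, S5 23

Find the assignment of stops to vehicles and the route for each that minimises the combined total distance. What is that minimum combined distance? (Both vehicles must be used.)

Check every non-empty split of the stops between the two vehicles; for each half take its own optimal tour:
  {N5} + {G2, Z2, K9, S5, X3}: 18 + 119 = 137
  {G2} + {N5, Z2, K9, S5, X3}: 32 + 114 = 146
  {N5, G2} + {Z2, K9, S5, X3}: 40 + 114 = 154
  {Z2} + {N5, G2, K9, S5, X3}: 40 + 100 = 140
  {N5, Z2} + {G2, K9, S5, X3}: 56 + 100 = 156
  {G2, Z2} + {N5, K9, S5, X3}: 60 + 95 = 155
  … (31 splits in total)
  {G2, Z2, K9, S5} + {N5, X3}: 92 + 44 = 136  ← best
Best: vehicle 1 00 → Z2 → S5 → G2 → K9 → 00 = 92; vehicle 2 00 → N5 → X3 → 00 = 44; combined 136.

Minimum combined distance: 136 miles.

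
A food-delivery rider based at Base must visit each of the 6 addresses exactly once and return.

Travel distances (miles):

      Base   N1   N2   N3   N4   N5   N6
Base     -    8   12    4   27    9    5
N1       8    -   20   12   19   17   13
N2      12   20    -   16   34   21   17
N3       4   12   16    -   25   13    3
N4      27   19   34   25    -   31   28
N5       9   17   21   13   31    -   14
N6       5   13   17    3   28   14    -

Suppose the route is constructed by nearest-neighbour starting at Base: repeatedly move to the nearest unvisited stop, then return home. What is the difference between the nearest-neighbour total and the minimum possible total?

Excess over optimum: 17 miles.

Base: N3=4, N6=5, N1=8, N5=9, N2=12, N4=27 ⇒ N3
N3: N6=3, N1=12, N5=13, N2=16, N4=25 ⇒ N6
N6: N1=13, N5=14, N2=17, N4=28 ⇒ N1
N1: N5=17, N4=19, N2=20 ⇒ N5
N5: N2=21, N4=31 ⇒ N2
N2: N4=34 ⇒ N4
NN route Base → N3 → N6 → N1 → N5 → N2 → N4 → Base costs 119.
Optimal: Base → N1 → N4 → N3 → N6 → N2 → N5 → Base costs 102 (by enumerating all 360 distinct tours).
Excess = 119 − 102 = 17.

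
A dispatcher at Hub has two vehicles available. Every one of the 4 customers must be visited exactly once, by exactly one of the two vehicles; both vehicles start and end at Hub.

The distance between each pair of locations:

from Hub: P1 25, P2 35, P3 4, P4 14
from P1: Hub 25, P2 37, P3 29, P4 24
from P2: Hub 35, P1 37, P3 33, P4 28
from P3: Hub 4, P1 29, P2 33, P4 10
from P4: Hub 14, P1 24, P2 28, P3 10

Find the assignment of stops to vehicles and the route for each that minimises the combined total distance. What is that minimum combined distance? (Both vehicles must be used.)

112 — the smallest possible combined total.

Try each way of splitting the stops between the two vehicles (each non-empty) and, for each split, find the best tour for each vehicle:
  {P1} + {P2, P3, P4}: 50 + 77 = 127
  {P2} + {P1, P3, P4}: 70 + 63 = 133
  {P1, P2} + {P3, P4}: 97 + 28 = 125
  {P3} + {P1, P2, P4}: 8 + 104 = 112
  {P1, P3} + {P2, P4}: 58 + 77 = 135
  {P2, P3} + {P1, P4}: 72 + 63 = 135
  … (7 splits in total)
Best: vehicle 1 Hub → P3 → Hub = 8; vehicle 2 Hub → P1 → P2 → P4 → Hub = 104; combined 112.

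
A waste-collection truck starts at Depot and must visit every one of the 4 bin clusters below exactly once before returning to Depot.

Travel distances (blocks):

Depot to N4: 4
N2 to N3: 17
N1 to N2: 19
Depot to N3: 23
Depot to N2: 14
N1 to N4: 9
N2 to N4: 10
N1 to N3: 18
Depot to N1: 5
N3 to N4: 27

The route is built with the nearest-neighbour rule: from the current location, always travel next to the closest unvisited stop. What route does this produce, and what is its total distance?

From Depot: distances to unvisited — N4=4, N1=5, N2=14, N3=23. Nearest is N4 (4).
From N4: distances to unvisited — N1=9, N2=10, N3=27. Nearest is N1 (9).
From N1: distances to unvisited — N3=18, N2=19. Nearest is N3 (18).
From N3: distances to unvisited — N2=17. Nearest is N2 (17).
Return N2→Depot: 14.
Total = 4 + 9 + 18 + 17 + 14 = 62.

62 blocks along Depot → N4 → N1 → N3 → N2 → Depot.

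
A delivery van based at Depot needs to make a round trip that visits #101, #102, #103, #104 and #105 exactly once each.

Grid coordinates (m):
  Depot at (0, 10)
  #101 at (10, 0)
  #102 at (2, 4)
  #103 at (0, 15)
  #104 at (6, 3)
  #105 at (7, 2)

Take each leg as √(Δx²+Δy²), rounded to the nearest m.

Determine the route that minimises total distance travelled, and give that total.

Depot → #101 → #102 → #103 → #104 → #105 → Depot: 14+9+11+13+1+11 = 59
Depot → #101 → #102 → #103 → #105 → #104 → Depot: 14+9+11+15+1+9 = 59
Depot → #101 → #102 → #104 → #103 → #105 → Depot: 14+9+4+13+15+11 = 66
Depot → #101 → #102 → #104 → #105 → #103 → Depot: 14+9+4+1+15+5 = 48
Depot → #101 → #102 → #105 → #103 → #104 → Depot: 14+9+5+15+13+9 = 65
Depot → #101 → #102 → #105 → #104 → #103 → Depot: 14+9+5+1+13+5 = 47
Depot → #101 → #103 → #102 → #104 → #105 → Depot: 14+18+11+4+1+11 = 59
Depot → #101 → #103 → #102 → #105 → #104 → Depot: 14+18+11+5+1+9 = 58
Depot → #101 → #103 → #104 → #102 → #105 → Depot: 14+18+13+4+5+11 = 65
Depot → #101 → #103 → #104 → #105 → #102 → Depot: 14+18+13+1+5+6 = 57
Depot → #101 → #103 → #105 → #102 → #104 → Depot: 14+18+15+5+4+9 = 65
Depot → #101 → #103 → #105 → #104 → #102 → Depot: 14+18+15+1+4+6 = 58
Depot → #101 → #104 → #102 → #103 → #105 → Depot: 14+5+4+11+15+11 = 60
Depot → #101 → #104 → #102 → #105 → #103 → Depot: 14+5+4+5+15+5 = 48
… (46 more)
Depot → #102 → #101 → #105 → #104 → #103 → Depot: 6+9+4+1+13+5 = 38  ← best
The minimum is 38.
One optimal route: Depot → #102 → #101 → #105 → #104 → #103 → Depot (or its reverse).

38 m — the shortest possible round trip.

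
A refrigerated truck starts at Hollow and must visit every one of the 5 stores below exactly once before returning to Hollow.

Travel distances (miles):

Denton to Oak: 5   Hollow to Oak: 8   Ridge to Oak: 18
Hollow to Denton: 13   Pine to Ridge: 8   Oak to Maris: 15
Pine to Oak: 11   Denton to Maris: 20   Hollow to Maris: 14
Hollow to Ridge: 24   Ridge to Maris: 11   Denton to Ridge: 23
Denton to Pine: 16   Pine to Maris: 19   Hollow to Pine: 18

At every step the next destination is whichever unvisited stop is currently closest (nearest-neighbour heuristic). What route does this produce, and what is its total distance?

At Hollow the remaining stops are Oak 8, Denton 13, Maris 14, Pine 18, Ridge 24; go to Oak.
At Oak the remaining stops are Denton 5, Pine 11, Maris 15, Ridge 18; go to Denton.
At Denton the remaining stops are Pine 16, Maris 20, Ridge 23; go to Pine.
At Pine the remaining stops are Ridge 8, Maris 19; go to Ridge.
At Ridge the remaining stops are Maris 11; go to Maris.
Return Maris→Hollow: 14.
Total = 8 + 5 + 16 + 8 + 11 + 14 = 62.

Nearest-neighbour total = 62 miles; route Hollow → Oak → Denton → Pine → Ridge → Maris → Hollow.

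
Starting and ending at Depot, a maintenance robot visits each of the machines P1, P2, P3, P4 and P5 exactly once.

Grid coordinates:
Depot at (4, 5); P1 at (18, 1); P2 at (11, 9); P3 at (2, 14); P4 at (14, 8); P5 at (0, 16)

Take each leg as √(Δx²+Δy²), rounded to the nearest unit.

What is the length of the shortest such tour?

Shortest round trip = 51.

With 5 stops there are 5!/2 = 60 distinct round trips (a route and its reverse cost the same).
Depot-P1-P2-P3-P4-P5-Depot: 15+11+10+13+16+12 = 77
Depot-P1-P2-P3-P5-P4-Depot: 15+11+10+3+16+10 = 65
Depot-P1-P2-P4-P3-P5-Depot: 15+11+3+13+3+12 = 57
Depot-P1-P2-P4-P5-P3-Depot: 15+11+3+16+3+9 = 57
Depot-P1-P2-P5-P3-P4-Depot: 15+11+13+3+13+10 = 65
Depot-P1-P2-P5-P4-P3-Depot: 15+11+13+16+13+9 = 77
Depot-P1-P3-P2-P4-P5-Depot: 15+21+10+3+16+12 = 77
Depot-P1-P3-P2-P5-P4-Depot: 15+21+10+13+16+10 = 85
Depot-P1-P3-P4-P2-P5-Depot: 15+21+13+3+13+12 = 77
Depot-P1-P3-P4-P5-P2-Depot: 15+21+13+16+13+8 = 86
Depot-P1-P3-P5-P2-P4-Depot: 15+21+3+13+3+10 = 65
Depot-P1-P3-P5-P4-P2-Depot: 15+21+3+16+3+8 = 66
Depot-P1-P4-P2-P3-P5-Depot: 15+8+3+10+3+12 = 51
Depot-P1-P4-P2-P5-P3-Depot: 15+8+3+13+3+9 = 51
… (46 more)
The minimum is 51.
One optimal route: Depot → P1 → P4 → P2 → P3 → P5 → Depot (or its reverse).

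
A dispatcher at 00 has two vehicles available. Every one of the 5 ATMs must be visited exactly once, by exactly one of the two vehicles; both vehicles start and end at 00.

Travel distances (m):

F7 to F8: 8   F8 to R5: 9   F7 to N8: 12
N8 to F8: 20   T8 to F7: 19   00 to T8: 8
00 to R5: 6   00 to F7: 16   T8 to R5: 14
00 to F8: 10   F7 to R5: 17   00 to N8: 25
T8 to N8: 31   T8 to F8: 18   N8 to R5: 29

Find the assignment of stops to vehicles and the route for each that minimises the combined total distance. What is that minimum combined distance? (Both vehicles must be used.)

Minimum combined distance: 76 m.

Try each way of splitting the stops between the two vehicles (each non-empty) and, for each split, find the best tour for each vehicle:
  {T8} + {F7, N8, F8, R5}: 16 + 60 = 76
  {F7} + {T8, N8, F8, R5}: 32 + 74 = 106
  {T8, F7} + {N8, F8, R5}: 43 + 60 = 103
  {N8} + {T8, F7, F8, R5}: 50 + 50 = 100
  {T8, N8} + {F7, F8, R5}: 64 + 39 = 103
  {F7, N8} + {T8, F8, R5}: 53 + 41 = 94
  … (15 splits in total)
Best: vehicle 1 00 → T8 → 00 = 16; vehicle 2 00 → N8 → F7 → F8 → R5 → 00 = 60; combined 76.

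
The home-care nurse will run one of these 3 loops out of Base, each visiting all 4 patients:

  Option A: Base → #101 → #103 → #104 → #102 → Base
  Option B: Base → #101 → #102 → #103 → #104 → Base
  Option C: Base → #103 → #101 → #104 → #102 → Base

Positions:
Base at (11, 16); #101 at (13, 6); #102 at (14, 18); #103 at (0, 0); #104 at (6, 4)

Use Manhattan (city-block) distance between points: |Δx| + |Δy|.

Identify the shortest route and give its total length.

Option A: 12 + 19 + 10 + 22 + 5 = 68
Option B: 12 + 13 + 32 + 10 + 17 = 84
Option C: 27 + 19 + 9 + 22 + 5 = 82

68 — Option A is the shortest.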